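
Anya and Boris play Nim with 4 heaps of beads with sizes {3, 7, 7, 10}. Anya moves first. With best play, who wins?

Anya wins

Nim-sum: 3 ^ 7 ^ 7 ^ 10 = 9.
The nim-sum is 9 ≠ 0, so this is an N-position: the player to move can win; Anya has a winning move.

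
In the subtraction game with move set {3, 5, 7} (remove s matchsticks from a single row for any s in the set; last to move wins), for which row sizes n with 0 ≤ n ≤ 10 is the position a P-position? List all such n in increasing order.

Grundy values for subtraction set {3, 5, 7}:
g(0) = mex{} = 0
g(1) = mex{} = 0
g(2) = mex{} = 0
g(3) = mex{0} = 1
g(4) = mex{0} = 1
g(5) = mex{0} = 1
g(6) = mex{0,1} = 2
g(7) = mex{0,1} = 2
g(8) = mex{0,1} = 2
g(9) = mex{0,1,2} = 3
g(10) = mex{1,2} = 0
The P-positions (g = 0) in 0..10 are 0, 1, 2, 10.

0, 1, 2, 10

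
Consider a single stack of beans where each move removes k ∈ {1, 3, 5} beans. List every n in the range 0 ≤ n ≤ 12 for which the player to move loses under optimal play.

0, 2, 4, 6, 8, 10, 12

Build the Grundy sequence with g(k) = mex{g(k−s) : s ∈ {1, 3, 5}, s ≤ k}:
g(0) = mex{} = 0
g(1) = mex{0} = 1
g(2) = mex{1} = 0
g(3) = mex{0} = 1
g(4) = mex{1} = 0
g(5) = mex{0} = 1
g(6) = mex{1} = 0
g(7) = mex{0} = 1
g(8) = mex{1} = 0
g(9) = mex{0} = 1
g(10) = mex{1} = 0
g(11) = mex{0} = 1
g(12) = mex{1} = 0
The P-positions (g = 0) in 0..12 are 0, 2, 4, 6, 8, 10, 12.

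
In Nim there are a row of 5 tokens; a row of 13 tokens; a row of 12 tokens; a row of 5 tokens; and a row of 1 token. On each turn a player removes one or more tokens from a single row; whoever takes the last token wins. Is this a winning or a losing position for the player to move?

Losing position

Bitwise XOR of the heap sizes:
  0101  (5)
  1101  (13)
  1100  (12)
  0101  (5)
  0001  (1)
  ----
  0000  (0)
The nim-sum is 0, so this is a P-position: the player to move is in a losing position under optimal play.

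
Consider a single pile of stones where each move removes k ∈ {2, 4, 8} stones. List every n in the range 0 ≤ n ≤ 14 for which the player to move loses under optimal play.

0, 1, 6, 7, 12, 13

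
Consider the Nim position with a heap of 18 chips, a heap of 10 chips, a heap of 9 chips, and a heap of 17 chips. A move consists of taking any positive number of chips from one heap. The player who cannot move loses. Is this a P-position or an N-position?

P-position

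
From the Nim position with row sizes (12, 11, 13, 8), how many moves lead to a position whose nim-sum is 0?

Nim-sum: 12 ^ 11 ^ 13 ^ 8 = 2.
The overall nim-sum is X = 2. A row of size p has a winning move iff p XOR X < p (reduce it to p XOR X).
  12: 12 XOR 2 = 14 ≥ 12 — no move.
  11: 11 XOR 2 = 9 < 11 — winning move (to 9).
  13: 13 XOR 2 = 15 ≥ 13 — no move.
  8: 8 XOR 2 = 10 ≥ 8 — no move.
That gives 1 winning move.

1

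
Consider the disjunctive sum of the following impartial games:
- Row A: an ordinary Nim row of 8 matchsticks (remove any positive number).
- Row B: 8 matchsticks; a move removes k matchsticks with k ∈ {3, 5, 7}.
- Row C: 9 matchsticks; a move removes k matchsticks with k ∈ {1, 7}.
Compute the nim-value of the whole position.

Row A is a plain Nim row of size 8, so its Grundy value is 8.
Build the Grundy sequence for row B with g(k) = mex{g(k−s) : s ∈ {3, 5, 7}, s ≤ k}:
g(0) = mex{} = 0
g(1) = mex{} = 0
g(2) = mex{} = 0
g(3) = mex{0} = 1
g(4) = mex{0} = 1
g(5) = mex{0} = 1
g(6) = mex{0,1} = 2
g(7) = mex{0,1} = 2
g(8) = mex{0,1} = 2
So g(8) = 2.
Grundy values for row C (subtraction set {1, 7}):
k:     0  1  2  3  4  5  6  7  8  9
g(k):  0  1  0  1  0  1  0  1  0  1
So g(9) = 1.
The value of a disjunctive sum is the nim-sum of the parts.
Combined value = 8 XOR 2 XOR 1 = 11.

11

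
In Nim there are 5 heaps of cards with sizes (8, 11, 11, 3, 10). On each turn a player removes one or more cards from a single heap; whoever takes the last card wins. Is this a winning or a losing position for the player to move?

Nim-sum: 8 ^ 11 ^ 11 ^ 3 ^ 10 = 1.
The nim-sum is 1 ≠ 0, so this is an N-position: the player to move can win.

Winning position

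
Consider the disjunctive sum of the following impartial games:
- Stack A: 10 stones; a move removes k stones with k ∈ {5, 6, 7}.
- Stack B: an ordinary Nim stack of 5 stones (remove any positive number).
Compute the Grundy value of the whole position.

7

For stack A, compute g(0), g(1), … with moves {5, 6, 7}:
k:     0  1  2  3  4  5  6  7  8  9 10
g(k):  0  0  0  0  0  1  1  1  1  1  2
So g(10) = 2.
Stack B is a plain Nim stack of size 5, so its Grundy value is 5.
The value of a disjunctive sum is the nim-sum of the parts.
Combined value = 2 XOR 5 = 7.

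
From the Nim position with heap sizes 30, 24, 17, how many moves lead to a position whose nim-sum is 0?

Nim-sum: 30 XOR 24 XOR 17 = 23.
The overall nim-sum is X = 23. A heap of size p has a winning move iff p XOR X < p (reduce it to p XOR X).
  30: 30 XOR 23 = 9 < 30 — winning move (to 9).
  24: 24 XOR 23 = 15 < 24 — winning move (to 15).
  17: 17 XOR 23 = 6 < 17 — winning move (to 6).
That gives 3 winning moves.

3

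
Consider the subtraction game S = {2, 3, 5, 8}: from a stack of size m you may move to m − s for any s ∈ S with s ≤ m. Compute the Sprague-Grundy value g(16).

Grundy values for subtraction set {2, 3, 5, 8}:
k:     0  1  2  3  4  5  6  7  8  9 10 11 12 13 14 15 16
g(k):  0  0  1  1  2  2  3  0  4  1  3  0  4  1  2  2  3
So g(16) = 3.

3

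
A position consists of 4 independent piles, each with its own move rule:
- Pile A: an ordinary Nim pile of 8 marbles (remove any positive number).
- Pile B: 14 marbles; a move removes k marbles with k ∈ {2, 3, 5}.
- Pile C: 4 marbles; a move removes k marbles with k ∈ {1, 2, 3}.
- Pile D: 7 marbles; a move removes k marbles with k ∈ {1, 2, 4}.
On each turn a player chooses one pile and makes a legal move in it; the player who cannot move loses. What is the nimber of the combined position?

9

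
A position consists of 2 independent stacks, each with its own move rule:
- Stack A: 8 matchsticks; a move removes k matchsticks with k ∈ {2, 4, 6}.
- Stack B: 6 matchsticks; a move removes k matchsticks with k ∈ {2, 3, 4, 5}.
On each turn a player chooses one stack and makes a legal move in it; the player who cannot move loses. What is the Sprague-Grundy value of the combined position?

For stack A, compute g(0), g(1), … with moves {2, 4, 6}:
g(0) = mex{} = 0
g(1) = mex{} = 0
g(2) = mex{0} = 1
g(3) = mex{0} = 1
g(4) = mex{0,1} = 2
g(5) = mex{0,1} = 2
g(6) = mex{0,1,2} = 3
g(7) = mex{0,1,2} = 3
g(8) = mex{1,2,3} = 0
So g(8) = 0.
Build the Grundy sequence for stack B with g(k) = mex{g(k−s) : s ∈ {2, 3, 4, 5}, s ≤ k}:
g(0) = mex{} = 0
g(1) = mex{} = 0
g(2) = mex{0} = 1
g(3) = mex{0} = 1
g(4) = mex{0,1} = 2
g(5) = mex{0,1} = 2
g(6) = mex{0,1,2} = 3
So g(6) = 3.
By the Sprague-Grundy theorem, the Grundy value of a sum of independent games is the XOR of the component values.
Combined value = 0 XOR 3 = 3.

3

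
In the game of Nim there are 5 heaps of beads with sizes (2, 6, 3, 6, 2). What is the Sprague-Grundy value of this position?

3

Nim-sum: 2 ^ 6 ^ 3 ^ 6 ^ 2 = 3.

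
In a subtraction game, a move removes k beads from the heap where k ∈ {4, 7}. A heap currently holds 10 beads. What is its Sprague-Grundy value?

2

Build the Grundy sequence with g(k) = mex{g(k−s) : s ∈ {4, 7}, s ≤ k}:
k:     0  1  2  3  4  5  6  7  8  9 10
g(k):  0  0  0  0  1  1  1  1  2  2  2
So g(10) = 2.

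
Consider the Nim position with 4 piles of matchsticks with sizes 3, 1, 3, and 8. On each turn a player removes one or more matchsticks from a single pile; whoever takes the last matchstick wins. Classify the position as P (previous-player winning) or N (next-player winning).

Bitwise XOR of the heap sizes:
  0011  (3)
  0001  (1)
  0011  (3)
  1000  (8)
  ----
  1001  (9)
The nim-sum is 9 ≠ 0, so this is an N-position: the player to move can win.

N-position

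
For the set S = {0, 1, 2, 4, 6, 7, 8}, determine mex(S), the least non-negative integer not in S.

3

The values 0, 1, 2 are all present; 3 is the first non-negative integer missing from the set.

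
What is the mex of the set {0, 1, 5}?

2

The values 0, 1 are all present; 2 is the first non-negative integer missing from the set.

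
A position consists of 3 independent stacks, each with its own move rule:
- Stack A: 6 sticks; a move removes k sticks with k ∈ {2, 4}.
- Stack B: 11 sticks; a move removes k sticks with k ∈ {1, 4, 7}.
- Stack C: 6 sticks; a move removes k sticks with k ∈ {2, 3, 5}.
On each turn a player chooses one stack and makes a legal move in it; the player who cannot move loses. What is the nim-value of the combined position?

2

Grundy values for stack A (subtraction set {2, 4}):
g(0) = mex{} = 0
g(1) = mex{} = 0
g(2) = mex{0} = 1
g(3) = mex{0} = 1
g(4) = mex{0,1} = 2
g(5) = mex{0,1} = 2
g(6) = mex{1,2} = 0
So g(6) = 0.
Build the Grundy sequence for stack B with g(k) = mex{g(k−s) : s ∈ {1, 4, 7}, s ≤ k}:
k:     0  1  2  3  4  5  6  7  8  9 10 11
g(k):  0  1  0  1  2  0  1  2  0  1  0  1
So g(11) = 1.
Grundy values for stack C (subtraction set {2, 3, 5}):
g(0) = mex{} = 0
g(1) = mex{} = 0
g(2) = mex{0} = 1
g(3) = mex{0} = 1
g(4) = mex{0,1} = 2
g(5) = mex{0,1} = 2
g(6) = mex{0,1,2} = 3
So g(6) = 3.
The value of a disjunctive sum is the nim-sum of the parts.
Combined value = 0 ⊕ 1 ⊕ 3 = 2.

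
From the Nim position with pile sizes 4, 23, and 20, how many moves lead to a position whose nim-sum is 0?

3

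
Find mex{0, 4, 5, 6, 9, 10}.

1

0 is in the set but 1 is not, so the mex is 1.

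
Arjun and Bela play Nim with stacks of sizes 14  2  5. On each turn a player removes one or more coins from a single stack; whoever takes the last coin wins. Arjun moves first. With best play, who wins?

Arjun wins

Compute the nim-sum pairwise:
14 XOR 2 = 12
12 XOR 5 = 9
The nim-sum is 9 ≠ 0, so this is an N-position: the player to move can win; Arjun has a winning move.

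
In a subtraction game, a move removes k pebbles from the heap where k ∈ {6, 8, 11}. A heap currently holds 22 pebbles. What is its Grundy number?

Compute g(0), g(1), … for moves {6, 8, 11}:
k:     0  1  2  3  4  5  6  7  8  9 10 11 12 13 14 15 16 17 18 19 20 21 22
g(k):  0  0  0  0  0  0  1  1  1  1  1  1  2  2  2  2  2  0  0  0  0  0  0
So g(22) = 0.

0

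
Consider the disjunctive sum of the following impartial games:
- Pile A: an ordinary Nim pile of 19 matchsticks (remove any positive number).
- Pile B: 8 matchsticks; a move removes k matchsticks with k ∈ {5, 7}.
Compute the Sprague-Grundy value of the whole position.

Pile A is a plain Nim pile of size 19, so its Grundy value is 19.
For pile B, compute g(0), g(1), … with moves {5, 7}:
k:     0  1  2  3  4  5  6  7  8
g(k):  0  0  0  0  0  1  1  1  1
So g(8) = 1.
The value of a disjunctive sum is the nim-sum of the parts.
Combined value = 19 ⊕ 1 = 18.

18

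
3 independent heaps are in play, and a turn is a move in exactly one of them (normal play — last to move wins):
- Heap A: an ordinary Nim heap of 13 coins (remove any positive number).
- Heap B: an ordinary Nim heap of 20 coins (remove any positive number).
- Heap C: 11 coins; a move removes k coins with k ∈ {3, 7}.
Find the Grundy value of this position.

25

Heap A is a plain Nim heap of size 13, so its Grundy value is 13.
Heap B is a plain Nim heap of size 20, so its Grundy value is 20.
Build the Grundy sequence for heap C with g(k) = mex{g(k−s) : s ∈ {3, 7}, s ≤ k}:
k:     0  1  2  3  4  5  6  7  8  9 10 11
g(k):  0  0  0  1  1  1  0  2  2  1  0  0
So g(11) = 0.
By the Sprague-Grundy theorem, the Grundy value of a sum of independent games is the XOR of the component values.
Combined value = 13 XOR 20 XOR 0 = 25.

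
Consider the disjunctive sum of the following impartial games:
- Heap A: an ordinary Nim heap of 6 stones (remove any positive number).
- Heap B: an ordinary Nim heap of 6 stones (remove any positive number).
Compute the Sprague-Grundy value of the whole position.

Heap A is a plain Nim heap of size 6, so its Grundy value is 6.
Heap B is a plain Nim heap of size 6, so its Grundy value is 6.
The value of a disjunctive sum is the nim-sum of the parts.
Combined value = 6 XOR 6 = 0.

0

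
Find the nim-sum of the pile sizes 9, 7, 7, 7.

14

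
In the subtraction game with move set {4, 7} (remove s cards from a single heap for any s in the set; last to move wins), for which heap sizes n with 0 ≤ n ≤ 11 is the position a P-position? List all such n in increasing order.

Compute g(0), g(1), … for moves {4, 7}:
k:     0  1  2  3  4  5  6  7  8  9 10 11
g(k):  0  0  0  0  1  1  1  1  2  2  2  0
The P-positions (g = 0) in 0..11 are 0, 1, 2, 3, 11.

0, 1, 2, 3, 11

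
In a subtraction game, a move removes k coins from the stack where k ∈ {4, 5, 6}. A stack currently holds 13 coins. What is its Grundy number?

Build the Grundy sequence with g(k) = mex{g(k−s) : s ∈ {4, 5, 6}, s ≤ k}:
k:     0  1  2  3  4  5  6  7  8  9 10 11 12 13
g(k):  0  0  0  0  1  1  1  1  2  2  0  0  0  0
So g(13) = 0.

0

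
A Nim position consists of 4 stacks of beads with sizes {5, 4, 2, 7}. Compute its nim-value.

4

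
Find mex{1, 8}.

0 is not in the set, so the mex is 0.

0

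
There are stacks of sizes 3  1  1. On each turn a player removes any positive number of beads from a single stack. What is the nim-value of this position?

Write each in binary and XOR column by column:
  11  (3)
  01  (1)
  01  (1)
  --
  11  (3)

3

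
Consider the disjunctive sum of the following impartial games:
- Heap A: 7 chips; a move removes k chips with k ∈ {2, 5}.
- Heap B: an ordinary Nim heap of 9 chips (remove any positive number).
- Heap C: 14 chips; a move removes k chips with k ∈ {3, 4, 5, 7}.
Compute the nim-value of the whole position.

8

Grundy values for heap A (subtraction set {2, 5}):
g(0) = mex{} = 0
g(1) = mex{} = 0
g(2) = mex{0} = 1
g(3) = mex{0} = 1
g(4) = mex{1} = 0
g(5) = mex{0,1} = 2
g(6) = mex{0} = 1
g(7) = mex{1,2} = 0
So g(7) = 0.
Heap B is a plain Nim heap of size 9, so its Grundy value is 9.
For heap C, compute g(0), g(1), … with moves {3, 4, 5, 7}:
g(0) = mex{} = 0
g(1) = mex{} = 0
g(2) = mex{} = 0
g(3) = mex{0} = 1
g(4) = mex{0} = 1
g(5) = mex{0} = 1
g(6) = mex{0,1} = 2
g(7) = mex{0,1} = 2
g(8) = mex{0,1} = 2
g(9) = mex{0,1,2} = 3
g(10) = mex{1,2} = 0
g(11) = mex{1,2} = 0
g(12) = mex{1,2,3} = 0
g(13) = mex{0,2,3} = 1
g(14) = mex{0,2,3} = 1
So g(14) = 1.
By the Sprague-Grundy theorem, the Grundy value of a sum of independent games is the XOR of the component values.
Combined value = 0 XOR 9 XOR 1 = 8.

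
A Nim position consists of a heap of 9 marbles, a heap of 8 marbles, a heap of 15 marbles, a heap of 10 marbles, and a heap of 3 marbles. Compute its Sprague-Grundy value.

Nim-sum: 9 ^ 8 ^ 15 ^ 10 ^ 3 = 7.

7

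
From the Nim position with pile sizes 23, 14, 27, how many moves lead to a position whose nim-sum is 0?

3

Bitwise XOR of the heap sizes:
  10111  (23)
  01110  (14)
  11011  (27)
  -----
  00010  (2)
The overall nim-sum is X = 2. A pile of size p has a winning move iff p XOR X < p (reduce it to p XOR X).
  23: 23 XOR 2 = 21 < 23 — winning move (to 21).
  14: 14 XOR 2 = 12 < 14 — winning move (to 12).
  27: 27 XOR 2 = 25 < 27 — winning move (to 25).
That gives 3 winning moves.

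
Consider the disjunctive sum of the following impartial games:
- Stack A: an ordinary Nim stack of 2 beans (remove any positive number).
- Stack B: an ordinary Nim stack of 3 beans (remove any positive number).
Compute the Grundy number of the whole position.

Stack A is a plain Nim stack of size 2, so its Grundy value is 2.
Stack B is a plain Nim stack of size 3, so its Grundy value is 3.
By the Sprague-Grundy theorem, the Grundy value of a sum of independent games is the XOR of the component values.
Combined value = 2 ⊕ 3 = 1.

1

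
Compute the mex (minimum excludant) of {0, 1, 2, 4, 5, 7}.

3

The values 0, 1, 2 are all present; 3 is the first non-negative integer missing from the set.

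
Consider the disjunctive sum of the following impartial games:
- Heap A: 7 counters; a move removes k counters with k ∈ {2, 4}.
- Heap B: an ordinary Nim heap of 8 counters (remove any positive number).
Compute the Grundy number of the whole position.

Grundy values for heap A (subtraction set {2, 4}):
k:     0  1  2  3  4  5  6  7
g(k):  0  0  1  1  2  2  0  0
So g(7) = 0.
Heap B is a plain Nim heap of size 8, so its Grundy value is 8.
The value of a disjunctive sum is the nim-sum of the parts.
Combined value = 0 XOR 8 = 8.

8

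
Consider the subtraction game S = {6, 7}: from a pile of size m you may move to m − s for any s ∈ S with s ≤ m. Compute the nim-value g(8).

1

Build the Grundy sequence with g(k) = mex{g(k−s) : s ∈ {6, 7}, s ≤ k}:
g(0) = mex{} = 0
g(1) = mex{} = 0
g(2) = mex{} = 0
g(3) = mex{} = 0
g(4) = mex{} = 0
g(5) = mex{} = 0
g(6) = mex{0} = 1
g(7) = mex{0} = 1
g(8) = mex{0} = 1
So g(8) = 1.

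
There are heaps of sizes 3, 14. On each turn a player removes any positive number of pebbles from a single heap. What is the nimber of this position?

In binary:
  0011  (3)
  1110  (14)
  ----
  1101  (13)

13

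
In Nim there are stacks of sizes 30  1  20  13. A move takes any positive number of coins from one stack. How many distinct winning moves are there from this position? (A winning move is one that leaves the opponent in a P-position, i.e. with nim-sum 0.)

3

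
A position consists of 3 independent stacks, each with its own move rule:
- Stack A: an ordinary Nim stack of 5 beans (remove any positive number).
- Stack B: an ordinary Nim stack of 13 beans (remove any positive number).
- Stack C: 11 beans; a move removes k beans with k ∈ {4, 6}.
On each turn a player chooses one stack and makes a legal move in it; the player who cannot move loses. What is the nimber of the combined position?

8

Stack A is a plain Nim stack of size 5, so its Grundy value is 5.
Stack B is a plain Nim stack of size 13, so its Grundy value is 13.
Build the Grundy sequence for stack C with g(k) = mex{g(k−s) : s ∈ {4, 6}, s ≤ k}:
k:     0  1  2  3  4  5  6  7  8  9 10 11
g(k):  0  0  0  0  1  1  1  1  2  2  0  0
So g(11) = 0.
By the Sprague-Grundy theorem, the Grundy value of a sum of independent games is the XOR of the component values.
Combined value = 5 XOR 13 XOR 0 = 8.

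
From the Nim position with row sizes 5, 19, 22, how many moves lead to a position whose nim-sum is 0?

Bitwise XOR of the heap sizes:
  00101  (5)
  10011  (19)
  10110  (22)
  -----
  00000  (0)
The nim-sum is already 0, so every move leaves a nonzero nim-sum — there are no winning moves.

0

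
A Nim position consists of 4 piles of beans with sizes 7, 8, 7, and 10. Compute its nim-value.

Nim-sum: 7 XOR 8 XOR 7 XOR 10 = 2.

2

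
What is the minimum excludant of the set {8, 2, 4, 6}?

0

0 is not in the set, so the mex is 0.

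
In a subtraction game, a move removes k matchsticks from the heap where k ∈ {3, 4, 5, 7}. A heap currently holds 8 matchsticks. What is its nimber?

Grundy values for subtraction set {3, 4, 5, 7}:
k:     0  1  2  3  4  5  6  7  8
g(k):  0  0  0  1  1  1  2  2  2
So g(8) = 2.

2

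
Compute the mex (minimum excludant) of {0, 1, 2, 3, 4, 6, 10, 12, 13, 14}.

5

The values 0, 1, 2, 3, 4 are all present; 5 is the first non-negative integer missing from the set.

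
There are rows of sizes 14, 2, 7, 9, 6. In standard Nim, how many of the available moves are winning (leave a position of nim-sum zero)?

Bitwise XOR of the heap sizes:
  1110  (14)
  0010  (2)
  0111  (7)
  1001  (9)
  0110  (6)
  ----
  0100  (4)
The overall nim-sum is X = 4. A row of size p has a winning move iff p XOR X < p (reduce it to p XOR X).
  14: 14 XOR 4 = 10 < 14 — winning move (to 10).
  2: 2 XOR 4 = 6 ≥ 2 — no move.
  7: 7 XOR 4 = 3 < 7 — winning move (to 3).
  9: 9 XOR 4 = 13 ≥ 9 — no move.
  6: 6 XOR 4 = 2 < 6 — winning move (to 2).
That gives 3 winning moves.

3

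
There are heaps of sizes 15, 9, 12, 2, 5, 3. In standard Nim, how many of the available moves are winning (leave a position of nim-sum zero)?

Nim-sum: 15 ⊕ 9 ⊕ 12 ⊕ 2 ⊕ 5 ⊕ 3 = 14.
The overall nim-sum is X = 14. A heap of size p has a winning move iff p XOR X < p (reduce it to p XOR X).
  15: 15 XOR 14 = 1 < 15 — winning move (to 1).
  9: 9 XOR 14 = 7 < 9 — winning move (to 7).
  12: 12 XOR 14 = 2 < 12 — winning move (to 2).
  2: 2 XOR 14 = 12 ≥ 2 — no move.
  5: 5 XOR 14 = 11 ≥ 5 — no move.
  3: 3 XOR 14 = 13 ≥ 3 — no move.
That gives 3 winning moves.

3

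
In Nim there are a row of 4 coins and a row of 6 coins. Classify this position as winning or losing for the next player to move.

Winning position

Nim-sum: 4 ^ 6 = 2.
The nim-sum is 2 ≠ 0, so this is an N-position: the player to move can win.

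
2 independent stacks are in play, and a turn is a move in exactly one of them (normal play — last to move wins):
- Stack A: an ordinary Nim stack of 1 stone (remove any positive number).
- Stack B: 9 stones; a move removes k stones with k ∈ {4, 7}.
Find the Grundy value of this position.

3

Stack A is a plain Nim stack of size 1, so its Grundy value is 1.
Grundy values for stack B (subtraction set {4, 7}):
k:     0  1  2  3  4  5  6  7  8  9
g(k):  0  0  0  0  1  1  1  1  2  2
So g(9) = 2.
By the Sprague-Grundy theorem, the Grundy value of a sum of independent games is the XOR of the component values.
Combined value = 1 XOR 2 = 3.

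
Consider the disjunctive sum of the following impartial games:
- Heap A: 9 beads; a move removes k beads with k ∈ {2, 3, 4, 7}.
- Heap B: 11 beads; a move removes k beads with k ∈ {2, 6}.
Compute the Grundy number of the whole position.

5

Grundy values for heap A (subtraction set {2, 3, 4, 7}):
g(0) = mex{} = 0
g(1) = mex{} = 0
g(2) = mex{0} = 1
g(3) = mex{0} = 1
g(4) = mex{0,1} = 2
g(5) = mex{0,1} = 2
g(6) = mex{1,2} = 0
g(7) = mex{0,1,2} = 3
g(8) = mex{0,2} = 1
g(9) = mex{0,1,2,3} = 4
So g(9) = 4.
Grundy values for heap B (subtraction set {2, 6}):
g(0) = mex{} = 0
g(1) = mex{} = 0
g(2) = mex{0} = 1
g(3) = mex{0} = 1
g(4) = mex{1} = 0
g(5) = mex{1} = 0
g(6) = mex{0} = 1
g(7) = mex{0} = 1
g(8) = mex{1} = 0
g(9) = mex{1} = 0
g(10) = mex{0} = 1
g(11) = mex{0} = 1
So g(11) = 1.
By the Sprague-Grundy theorem, the Grundy value of a sum of independent games is the XOR of the component values.
Combined value = 4 ⊕ 1 = 5.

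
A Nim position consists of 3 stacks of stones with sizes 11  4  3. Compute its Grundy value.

12

Bitwise XOR of the heap sizes:
  1011  (11)
  0100  (4)
  0011  (3)
  ----
  1100  (12)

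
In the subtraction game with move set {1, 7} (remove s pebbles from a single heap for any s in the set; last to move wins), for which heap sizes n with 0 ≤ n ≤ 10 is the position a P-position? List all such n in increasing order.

0, 2, 4, 6, 8, 10

Grundy values for subtraction set {1, 7}:
k:     0  1  2  3  4  5  6  7  8  9 10
g(k):  0  1  0  1  0  1  0  1  0  1  0
The P-positions (g = 0) in 0..10 are 0, 2, 4, 6, 8, 10.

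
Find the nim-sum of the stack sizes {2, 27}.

Nim-sum: 2 ⊕ 27 = 25.

25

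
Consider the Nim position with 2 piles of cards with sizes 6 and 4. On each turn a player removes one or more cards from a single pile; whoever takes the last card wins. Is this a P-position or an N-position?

In binary:
  110  (6)
  100  (4)
  ---
  010  (2)
The nim-sum is 2 ≠ 0, so this is an N-position: the player to move can win.

N-position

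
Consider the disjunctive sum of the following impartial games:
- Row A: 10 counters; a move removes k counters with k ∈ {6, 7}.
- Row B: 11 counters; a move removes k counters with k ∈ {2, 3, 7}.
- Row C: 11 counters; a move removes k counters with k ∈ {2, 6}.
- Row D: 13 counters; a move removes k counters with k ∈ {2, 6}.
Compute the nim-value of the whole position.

Grundy values for row A (subtraction set {6, 7}):
k:     0  1  2  3  4  5  6  7  8  9 10
g(k):  0  0  0  0  0  0  1  1  1  1  1
So g(10) = 1.
Build the Grundy sequence for row B with g(k) = mex{g(k−s) : s ∈ {2, 3, 7}, s ≤ k}:
g(0) = mex{} = 0
g(1) = mex{} = 0
g(2) = mex{0} = 1
g(3) = mex{0} = 1
g(4) = mex{0,1} = 2
g(5) = mex{1} = 0
g(6) = mex{1,2} = 0
g(7) = mex{0,2} = 1
g(8) = mex{0} = 1
g(9) = mex{0,1} = 2
g(10) = mex{1} = 0
g(11) = mex{1,2} = 0
So g(11) = 0.
For row C, compute g(0), g(1), … with moves {2, 6}:
k:     0  1  2  3  4  5  6  7  8  9 10 11
g(k):  0  0  1  1  0  0  1  1  0  0  1  1
So g(11) = 1.
Build the Grundy sequence for row D with g(k) = mex{g(k−s) : s ∈ {2, 6}, s ≤ k}:
k:     0  1  2  3  4  5  6  7  8  9 10 11 12 13
g(k):  0  0  1  1  0  0  1  1  0  0  1  1  0  0
So g(13) = 0.
The value of a disjunctive sum is the nim-sum of the parts.
Combined value = 1 XOR 0 XOR 1 XOR 0 = 0.

0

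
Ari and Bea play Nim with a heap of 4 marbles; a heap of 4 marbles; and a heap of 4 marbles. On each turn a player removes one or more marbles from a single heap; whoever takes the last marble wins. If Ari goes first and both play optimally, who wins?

In binary:
  100  (4)
  100  (4)
  100  (4)
  ---
  100  (4)
The nim-sum is 4 ≠ 0, so this is an N-position: the player to move can win; Ari has a winning move.

Ari wins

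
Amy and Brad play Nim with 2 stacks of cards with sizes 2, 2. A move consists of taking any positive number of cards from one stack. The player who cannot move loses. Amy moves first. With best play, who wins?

Compute the nim-sum pairwise:
2 ⊕ 2 = 0
The nim-sum is 0, so this is a P-position: the player to move is in a losing position under optimal play; Amy is about to move from it and so loses — Brad wins.

Brad wins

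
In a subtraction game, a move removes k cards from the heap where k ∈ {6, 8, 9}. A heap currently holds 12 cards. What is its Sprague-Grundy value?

Compute g(0), g(1), … for moves {6, 8, 9}:
k:     0  1  2  3  4  5  6  7  8  9 10 11 12
g(k):  0  0  0  0  0  0  1  1  1  1  1  1  2
So g(12) = 2.

2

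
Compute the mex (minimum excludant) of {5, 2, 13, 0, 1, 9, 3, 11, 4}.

6

The values 0, 1, 2, 3, 4, 5 are all present; 6 is the first non-negative integer missing from the set.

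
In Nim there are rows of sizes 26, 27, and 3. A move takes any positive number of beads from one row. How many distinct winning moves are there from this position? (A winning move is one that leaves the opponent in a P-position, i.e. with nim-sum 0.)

3

Compute the nim-sum pairwise:
26 XOR 27 = 1
1 XOR 3 = 2
The overall nim-sum is X = 2. A row of size p has a winning move iff p XOR X < p (reduce it to p XOR X).
  26: 26 XOR 2 = 24 < 26 — winning move (to 24).
  27: 27 XOR 2 = 25 < 27 — winning move (to 25).
  3: 3 XOR 2 = 1 < 3 — winning move (to 1).
That gives 3 winning moves.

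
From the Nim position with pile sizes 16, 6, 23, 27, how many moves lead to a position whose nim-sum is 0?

In binary:
  10000  (16)
  00110  (6)
  10111  (23)
  11011  (27)
  -----
  11010  (26)
The overall nim-sum is X = 26. A pile of size p has a winning move iff p XOR X < p (reduce it to p XOR X).
  16: 16 XOR 26 = 10 < 16 — winning move (to 10).
  6: 6 XOR 26 = 28 ≥ 6 — no move.
  23: 23 XOR 26 = 13 < 23 — winning move (to 13).
  27: 27 XOR 26 = 1 < 27 — winning move (to 1).
That gives 3 winning moves.

3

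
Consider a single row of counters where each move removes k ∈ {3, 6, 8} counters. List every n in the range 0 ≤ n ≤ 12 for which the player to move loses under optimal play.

0, 1, 2, 11, 12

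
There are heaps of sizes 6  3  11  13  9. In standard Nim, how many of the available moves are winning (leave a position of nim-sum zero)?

Nim-sum: 6 ^ 3 ^ 11 ^ 13 ^ 9 = 10.
The overall nim-sum is X = 10. A heap of size p has a winning move iff p XOR X < p (reduce it to p XOR X).
  6: 6 XOR 10 = 12 ≥ 6 — no move.
  3: 3 XOR 10 = 9 ≥ 3 — no move.
  11: 11 XOR 10 = 1 < 11 — winning move (to 1).
  13: 13 XOR 10 = 7 < 13 — winning move (to 7).
  9: 9 XOR 10 = 3 < 9 — winning move (to 3).
That gives 3 winning moves.

3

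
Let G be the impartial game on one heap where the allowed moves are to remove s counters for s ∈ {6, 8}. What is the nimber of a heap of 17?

0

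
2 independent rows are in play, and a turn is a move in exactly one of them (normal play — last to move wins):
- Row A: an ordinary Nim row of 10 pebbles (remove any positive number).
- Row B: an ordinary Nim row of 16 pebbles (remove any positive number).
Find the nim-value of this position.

26

Row A is a plain Nim row of size 10, so its Grundy value is 10.
Row B is a plain Nim row of size 16, so its Grundy value is 16.
By the Sprague-Grundy theorem, the Grundy value of a sum of independent games is the XOR of the component values.
Combined value = 10 XOR 16 = 26.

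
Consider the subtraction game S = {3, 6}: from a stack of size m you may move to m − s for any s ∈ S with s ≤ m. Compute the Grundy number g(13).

Grundy values for subtraction set {3, 6}:
g(0) = mex{} = 0
g(1) = mex{} = 0
g(2) = mex{} = 0
g(3) = mex{0} = 1
g(4) = mex{0} = 1
g(5) = mex{0} = 1
g(6) = mex{0,1} = 2
g(7) = mex{0,1} = 2
g(8) = mex{0,1} = 2
g(9) = mex{1,2} = 0
g(10) = mex{1,2} = 0
g(11) = mex{1,2} = 0
g(12) = mex{0,2} = 1
g(13) = mex{0,2} = 1
So g(13) = 1.

1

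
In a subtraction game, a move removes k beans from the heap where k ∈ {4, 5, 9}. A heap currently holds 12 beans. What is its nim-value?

Compute g(0), g(1), … for moves {4, 5, 9}:
k:     0  1  2  3  4  5  6  7  8  9 10 11 12
g(k):  0  0  0  0  1  1  1  1  2  2  2  2  3
So g(12) = 3.

3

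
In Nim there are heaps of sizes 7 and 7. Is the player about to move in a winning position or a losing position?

Nim-sum: 7 ^ 7 = 0.
The nim-sum is 0, so this is a P-position: the player to move is in a losing position under optimal play.

Losing position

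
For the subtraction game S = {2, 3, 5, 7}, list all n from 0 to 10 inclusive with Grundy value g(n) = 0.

0, 1, 9, 10

Build the Grundy sequence with g(k) = mex{g(k−s) : s ∈ {2, 3, 5, 7}, s ≤ k}:
g(0) = mex{} = 0
g(1) = mex{} = 0
g(2) = mex{0} = 1
g(3) = mex{0} = 1
g(4) = mex{0,1} = 2
g(5) = mex{0,1} = 2
g(6) = mex{0,1,2} = 3
g(7) = mex{0,1,2} = 3
g(8) = mex{0,1,2,3} = 4
g(9) = mex{1,2,3} = 0
g(10) = mex{1,2,3,4} = 0
The P-positions (g = 0) in 0..10 are 0, 1, 9, 10.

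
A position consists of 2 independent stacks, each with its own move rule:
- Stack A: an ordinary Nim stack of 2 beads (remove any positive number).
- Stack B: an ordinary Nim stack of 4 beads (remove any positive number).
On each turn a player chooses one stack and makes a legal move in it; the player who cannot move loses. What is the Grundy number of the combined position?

Stack A is a plain Nim stack of size 2, so its Grundy value is 2.
Stack B is a plain Nim stack of size 4, so its Grundy value is 4.
The value of a disjunctive sum is the nim-sum of the parts.
Combined value = 2 ⊕ 4 = 6.

6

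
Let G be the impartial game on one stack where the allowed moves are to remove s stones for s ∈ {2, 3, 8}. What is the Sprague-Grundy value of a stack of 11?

0

Grundy values for subtraction set {2, 3, 8}:
g(0) = mex{} = 0
g(1) = mex{} = 0
g(2) = mex{0} = 1
g(3) = mex{0} = 1
g(4) = mex{0,1} = 2
g(5) = mex{1} = 0
g(6) = mex{1,2} = 0
g(7) = mex{0,2} = 1
g(8) = mex{0} = 1
g(9) = mex{0,1} = 2
g(10) = mex{1} = 0
g(11) = mex{1,2} = 0
So g(11) = 0.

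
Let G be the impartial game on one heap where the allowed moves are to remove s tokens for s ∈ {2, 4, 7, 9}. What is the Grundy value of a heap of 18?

3

Build the Grundy sequence with g(k) = mex{g(k−s) : s ∈ {2, 4, 7, 9}, s ≤ k}:
k:     0  1  2  3  4  5  6  7  8  9 10 11 12 13 14 15 16 17 18
g(k):  0  0  1  1  2  2  0  3  1  4  2  0  0  1  1  2  2  0  3
So g(18) = 3.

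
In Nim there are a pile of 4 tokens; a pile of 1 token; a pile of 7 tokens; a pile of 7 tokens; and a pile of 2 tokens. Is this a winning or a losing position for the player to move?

Winning position

Nim-sum: 4 ^ 1 ^ 7 ^ 7 ^ 2 = 7.
The nim-sum is 7 ≠ 0, so this is an N-position: the player to move can win.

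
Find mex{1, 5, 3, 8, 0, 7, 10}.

2

The values 0, 1 are all present; 2 is the first non-negative integer missing from the set.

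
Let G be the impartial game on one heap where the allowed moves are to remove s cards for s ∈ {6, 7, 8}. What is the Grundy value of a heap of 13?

Compute g(0), g(1), … for moves {6, 7, 8}:
k:     0  1  2  3  4  5  6  7  8  9 10 11 12 13
g(k):  0  0  0  0  0  0  1  1  1  1  1  1  2  2
So g(13) = 2.

2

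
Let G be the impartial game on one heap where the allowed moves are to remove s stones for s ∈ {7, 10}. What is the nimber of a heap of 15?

Compute g(0), g(1), … for moves {7, 10}:
k:     0  1  2  3  4  5  6  7  8  9 10 11 12 13 14 15
g(k):  0  0  0  0  0  0  0  1  1  1  1  1  1  1  2  2
So g(15) = 2.

2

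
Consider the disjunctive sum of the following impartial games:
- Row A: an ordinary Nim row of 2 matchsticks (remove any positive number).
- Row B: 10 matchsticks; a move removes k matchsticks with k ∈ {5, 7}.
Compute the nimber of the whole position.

0

Row A is a plain Nim row of size 2, so its Grundy value is 2.
Grundy values for row B (subtraction set {5, 7}):
k:     0  1  2  3  4  5  6  7  8  9 10
g(k):  0  0  0  0  0  1  1  1  1  1  2
So g(10) = 2.
The value of a disjunctive sum is the nim-sum of the parts.
Combined value = 2 XOR 2 = 0.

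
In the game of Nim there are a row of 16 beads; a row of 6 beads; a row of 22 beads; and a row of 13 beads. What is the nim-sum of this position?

Bitwise XOR of the heap sizes:
  10000  (16)
  00110  (6)
  10110  (22)
  01101  (13)
  -----
  01101  (13)

13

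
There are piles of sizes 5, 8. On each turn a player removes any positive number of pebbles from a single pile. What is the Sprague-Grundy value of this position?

Compute the nim-sum pairwise:
5 XOR 8 = 13

13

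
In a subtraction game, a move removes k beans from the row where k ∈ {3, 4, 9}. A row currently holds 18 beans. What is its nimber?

1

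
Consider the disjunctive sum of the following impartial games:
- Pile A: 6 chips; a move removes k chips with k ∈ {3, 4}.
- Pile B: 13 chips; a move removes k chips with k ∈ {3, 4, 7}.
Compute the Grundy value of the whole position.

For pile A, compute g(0), g(1), … with moves {3, 4}:
g(0) = mex{} = 0
g(1) = mex{} = 0
g(2) = mex{} = 0
g(3) = mex{0} = 1
g(4) = mex{0} = 1
g(5) = mex{0} = 1
g(6) = mex{0,1} = 2
So g(6) = 2.
Build the Grundy sequence for pile B with g(k) = mex{g(k−s) : s ∈ {3, 4, 7}, s ≤ k}:
k:     0  1  2  3  4  5  6  7  8  9 10 11 12 13
g(k):  0  0  0  1  1  1  2  2  2  3  0  0  0  1
So g(13) = 1.
The value of a disjunctive sum is the nim-sum of the parts.
Combined value = 2 ⊕ 1 = 3.

3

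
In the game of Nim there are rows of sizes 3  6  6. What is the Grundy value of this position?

3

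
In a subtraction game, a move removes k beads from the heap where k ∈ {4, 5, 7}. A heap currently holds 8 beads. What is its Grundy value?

Build the Grundy sequence with g(k) = mex{g(k−s) : s ∈ {4, 5, 7}, s ≤ k}:
k:     0  1  2  3  4  5  6  7  8
g(k):  0  0  0  0  1  1  1  1  2
So g(8) = 2.

2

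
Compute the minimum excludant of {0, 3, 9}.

0 is in the set but 1 is not, so the mex is 1.

1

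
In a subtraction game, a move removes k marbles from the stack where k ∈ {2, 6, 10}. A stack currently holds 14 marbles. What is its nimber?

Grundy values for subtraction set {2, 6, 10}:
g(0) = mex{} = 0
g(1) = mex{} = 0
g(2) = mex{0} = 1
g(3) = mex{0} = 1
g(4) = mex{1} = 0
g(5) = mex{1} = 0
g(6) = mex{0} = 1
g(7) = mex{0} = 1
g(8) = mex{1} = 0
g(9) = mex{1} = 0
g(10) = mex{0} = 1
g(11) = mex{0} = 1
g(12) = mex{1} = 0
g(13) = mex{1} = 0
g(14) = mex{0} = 1
So g(14) = 1.

1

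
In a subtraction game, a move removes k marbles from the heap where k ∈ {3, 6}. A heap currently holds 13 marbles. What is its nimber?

1

Grundy values for subtraction set {3, 6}:
k:     0  1  2  3  4  5  6  7  8  9 10 11 12 13
g(k):  0  0  0  1  1  1  2  2  2  0  0  0  1  1
So g(13) = 1.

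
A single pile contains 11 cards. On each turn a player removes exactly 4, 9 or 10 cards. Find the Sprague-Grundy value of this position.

2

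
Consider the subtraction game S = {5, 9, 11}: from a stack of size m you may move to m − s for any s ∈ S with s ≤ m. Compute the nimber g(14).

Grundy values for subtraction set {5, 9, 11}:
k:     0  1  2  3  4  5  6  7  8  9 10 11 12 13 14
g(k):  0  0  0  0  0  1  1  1  1  1  2  2  2  2  2
So g(14) = 2.

2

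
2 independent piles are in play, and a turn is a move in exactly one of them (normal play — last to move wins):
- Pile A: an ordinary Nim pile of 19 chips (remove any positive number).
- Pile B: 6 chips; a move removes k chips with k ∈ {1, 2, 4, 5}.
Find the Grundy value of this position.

Pile A is a plain Nim pile of size 19, so its Grundy value is 19.
Build the Grundy sequence for pile B with g(k) = mex{g(k−s) : s ∈ {1, 2, 4, 5}, s ≤ k}:
k:     0  1  2  3  4  5  6
g(k):  0  1  2  0  1  2  0
So g(6) = 0.
By the Sprague-Grundy theorem, the Grundy value of a sum of independent games is the XOR of the component values.
Combined value = 19 ⊕ 0 = 19.

19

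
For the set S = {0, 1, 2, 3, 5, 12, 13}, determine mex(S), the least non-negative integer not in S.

4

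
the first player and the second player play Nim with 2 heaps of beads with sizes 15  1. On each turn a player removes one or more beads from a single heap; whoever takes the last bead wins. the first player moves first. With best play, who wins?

the first player wins

Compute the nim-sum pairwise:
15 XOR 1 = 14
The nim-sum is 14 ≠ 0, so this is an N-position: the player to move can win; the first player has a winning move.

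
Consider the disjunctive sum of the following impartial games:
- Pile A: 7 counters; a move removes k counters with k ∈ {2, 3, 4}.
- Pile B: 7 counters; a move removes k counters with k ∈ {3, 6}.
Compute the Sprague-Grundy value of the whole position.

2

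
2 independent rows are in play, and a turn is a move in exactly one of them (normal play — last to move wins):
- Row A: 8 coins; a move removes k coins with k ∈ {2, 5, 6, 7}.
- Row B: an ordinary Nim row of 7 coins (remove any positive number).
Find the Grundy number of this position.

Grundy values for row A (subtraction set {2, 5, 6, 7}):
g(0) = mex{} = 0
g(1) = mex{} = 0
g(2) = mex{0} = 1
g(3) = mex{0} = 1
g(4) = mex{1} = 0
g(5) = mex{0,1} = 2
g(6) = mex{0} = 1
g(7) = mex{0,1,2} = 3
g(8) = mex{0,1} = 2
So g(8) = 2.
Row B is a plain Nim row of size 7, so its Grundy value is 7.
The value of a disjunctive sum is the nim-sum of the parts.
Combined value = 2 XOR 7 = 5.

5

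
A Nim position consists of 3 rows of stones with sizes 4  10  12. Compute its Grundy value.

Nim-sum: 4 ^ 10 ^ 12 = 2.

2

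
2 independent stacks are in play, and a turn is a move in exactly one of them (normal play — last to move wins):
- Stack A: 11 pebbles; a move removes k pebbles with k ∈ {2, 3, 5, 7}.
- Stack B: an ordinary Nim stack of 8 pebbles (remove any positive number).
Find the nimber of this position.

9

Grundy values for stack A (subtraction set {2, 3, 5, 7}):
g(0) = mex{} = 0
g(1) = mex{} = 0
g(2) = mex{0} = 1
g(3) = mex{0} = 1
g(4) = mex{0,1} = 2
g(5) = mex{0,1} = 2
g(6) = mex{0,1,2} = 3
g(7) = mex{0,1,2} = 3
g(8) = mex{0,1,2,3} = 4
g(9) = mex{1,2,3} = 0
g(10) = mex{1,2,3,4} = 0
g(11) = mex{0,2,3,4} = 1
So g(11) = 1.
Stack B is a plain Nim stack of size 8, so its Grundy value is 8.
The value of a disjunctive sum is the nim-sum of the parts.
Combined value = 1 ⊕ 8 = 9.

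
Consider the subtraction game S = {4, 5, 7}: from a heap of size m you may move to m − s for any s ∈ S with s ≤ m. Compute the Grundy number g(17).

Grundy values for subtraction set {4, 5, 7}:
k:     0  1  2  3  4  5  6  7  8  9 10 11 12 13 14 15 16 17
g(k):  0  0  0  0  1  1  1  1  2  2  2  0  0  0  0  1  1  1
So g(17) = 1.

1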